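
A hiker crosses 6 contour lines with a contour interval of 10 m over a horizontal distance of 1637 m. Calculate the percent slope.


elevation change = 6 * 10 = 60 m
slope = 60 / 1637 * 100 = 3.7%

3.7%


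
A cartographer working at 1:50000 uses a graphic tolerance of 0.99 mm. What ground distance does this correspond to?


ground = 0.99 mm * 50000 / 1000 = 49.5 m

49.5 m


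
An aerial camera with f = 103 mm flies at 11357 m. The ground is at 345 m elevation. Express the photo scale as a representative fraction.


scale = f / (H - h) = 103 mm / 11012 m = 103 / 11012000 = 1:106913

1:106913


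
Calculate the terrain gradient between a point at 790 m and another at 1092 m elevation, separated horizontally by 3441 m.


gradient = (1092 - 790) / 3441 = 302 / 3441 = 0.0878

0.0878


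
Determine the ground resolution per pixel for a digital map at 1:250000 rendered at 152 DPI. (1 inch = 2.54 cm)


pixel_cm = 2.54 / 152 ≈ 0.016711 cm
ground = pixel_cm * 250000 / 100 = 2.54 * 250000 / (152 * 100) = 635000 / 15200 ≈ 41.78 m

41.78 m


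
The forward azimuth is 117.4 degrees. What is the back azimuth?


back azimuth = (117.4 + 180) mod 360 = 297.4 degrees

297.4 degrees


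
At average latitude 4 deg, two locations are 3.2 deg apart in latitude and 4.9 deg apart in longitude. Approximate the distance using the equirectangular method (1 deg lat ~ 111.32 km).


dlat_km = 3.2 * 111.32 = 356.224
dlon_km = 4.9 * 111.32 * cos(4) ≈ 544.139
dist = sqrt(356.224^2 + 544.139^2) ≈ 650.4 km

650.4 km


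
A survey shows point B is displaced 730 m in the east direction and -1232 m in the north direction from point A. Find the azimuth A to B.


az = atan2(730, -1232) = 149.4 deg
adjusted to 0-360: 149.4 degrees

149.4 degrees


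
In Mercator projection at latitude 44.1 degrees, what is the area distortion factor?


area_distortion = 1/cos^2(44.1) = 1.939

1.939


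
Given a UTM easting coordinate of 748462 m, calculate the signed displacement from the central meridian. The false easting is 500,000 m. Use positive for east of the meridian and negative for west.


displacement = 748462 - 500000 = 248462 m

248462 m


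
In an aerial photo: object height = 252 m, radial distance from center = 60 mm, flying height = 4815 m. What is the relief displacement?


d = h * r / H = 252 * 60 / 4815 = 3.14 mm

3.14 mm


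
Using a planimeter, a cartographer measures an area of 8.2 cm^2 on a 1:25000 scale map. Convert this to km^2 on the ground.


ground_area = 8.2 * (25000/100)^2 = 512500.0 m^2 = 0.5125 km^2 ≈ 0.513 km^2

0.513 km^2


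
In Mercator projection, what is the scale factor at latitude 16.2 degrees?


SF = 1 / cos(16.2) = 1 / 0.960294 = 1.041

1.041


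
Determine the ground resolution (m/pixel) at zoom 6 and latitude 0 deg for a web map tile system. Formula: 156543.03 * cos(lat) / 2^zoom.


res = 156543.03 * cos(0) / 2^6 = 156543.03 * 1.0 / 64 = 2445.98 m/pixel

2445.98 m/pixel


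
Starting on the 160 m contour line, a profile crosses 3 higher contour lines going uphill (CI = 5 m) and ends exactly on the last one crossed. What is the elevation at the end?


elevation = 160 + 3 * 5 = 175 m

175 m


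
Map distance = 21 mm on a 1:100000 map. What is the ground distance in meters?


ground = 21 mm * 100000 / 1000 = 2100.0 m

2100.0 m


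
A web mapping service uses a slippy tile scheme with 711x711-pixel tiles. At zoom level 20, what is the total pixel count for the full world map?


tiles per axis = 2^20 = 1048576
total tiles = 1048576^2 = 1099511627776
pixels per axis = 1048576 * 711 = 745537536
total pixels = 745537536^2 = 555826217584951296

555826217584951296 pixels


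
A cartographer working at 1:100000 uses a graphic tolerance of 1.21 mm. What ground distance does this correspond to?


ground = 1.21 mm * 100000 / 1000 = 121.0 m

121.0 m


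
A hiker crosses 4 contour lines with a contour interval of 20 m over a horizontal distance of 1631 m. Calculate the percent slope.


elevation change = 4 * 20 = 80 m
slope = 80 / 1631 * 100 = 4.9%

4.9%


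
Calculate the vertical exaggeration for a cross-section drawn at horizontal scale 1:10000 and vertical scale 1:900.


VE = horizontal_scale / vertical_scale = 10000 / 900 ≈ 11.1

11.1x


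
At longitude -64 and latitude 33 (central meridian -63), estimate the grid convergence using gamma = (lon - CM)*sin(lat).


gamma = (-64 - -63) * sin(33) = -1 * 0.544639 = -0.545 degrees

-0.545 degrees


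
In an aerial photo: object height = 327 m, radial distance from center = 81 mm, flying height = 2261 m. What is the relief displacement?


d = h * r / H = 327 * 81 / 2261 = 11.71 mm

11.71 mm


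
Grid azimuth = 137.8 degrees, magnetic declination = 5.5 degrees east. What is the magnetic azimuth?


magnetic azimuth = grid azimuth - declination (east +ve)
mag_az = 137.8 - 5.5 = 132.3 degrees

132.3 degrees


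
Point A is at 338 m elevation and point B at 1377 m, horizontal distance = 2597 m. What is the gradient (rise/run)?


gradient = (1377 - 338) / 2597 = 1039 / 2597 = 0.4001

0.4001


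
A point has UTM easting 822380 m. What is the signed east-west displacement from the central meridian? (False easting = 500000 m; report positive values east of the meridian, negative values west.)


displacement = 822380 - 500000 = 322380 m

322380 m


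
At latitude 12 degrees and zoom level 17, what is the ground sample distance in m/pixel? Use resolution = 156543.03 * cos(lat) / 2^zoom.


res = 156543.03 * cos(12) / 2^17 = 156543.03 * 0.9781476 / 131072 = 1.17 m/pixel

1.17 m/pixel


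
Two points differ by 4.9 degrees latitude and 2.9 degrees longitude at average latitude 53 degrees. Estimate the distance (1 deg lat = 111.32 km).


dlat_km = 4.9 * 111.32 = 545.468
dlon_km = 2.9 * 111.32 * cos(53) ≈ 194.283
dist = sqrt(545.468^2 + 194.283^2) ≈ 579.0 km

579.0 km


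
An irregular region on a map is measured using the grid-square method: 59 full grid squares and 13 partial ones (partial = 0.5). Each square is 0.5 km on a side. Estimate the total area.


effective squares = 59 + 13 * 0.5 = 65.5
area = 65.5 * 0.25 = 16.375 km^2

16.375 km^2


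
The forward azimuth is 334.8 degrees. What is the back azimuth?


back azimuth = (334.8 + 180) mod 360 = 154.8 degrees

154.8 degrees


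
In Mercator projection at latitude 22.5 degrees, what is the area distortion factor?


area_distortion = 1/cos^2(22.5) = 1.172

1.172


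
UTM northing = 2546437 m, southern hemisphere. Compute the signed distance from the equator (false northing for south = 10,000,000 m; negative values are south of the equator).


For southern: actual = 2546437 - 10000000 = -7453563 m

-7453563 m


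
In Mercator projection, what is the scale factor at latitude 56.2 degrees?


SF = 1 / cos(56.2) = 1 / 0.556296 = 1.798

1.798


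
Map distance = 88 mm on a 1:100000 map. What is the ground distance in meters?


ground = 88 mm * 100000 / 1000 = 8800.0 m

8800.0 m


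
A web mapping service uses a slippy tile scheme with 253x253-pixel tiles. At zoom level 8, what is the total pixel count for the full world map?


tiles per axis = 2^8 = 256
total tiles = 256^2 = 65536
pixels per axis = 256 * 253 = 64768
total pixels = 64768^2 = 4194893824

4194893824 pixels


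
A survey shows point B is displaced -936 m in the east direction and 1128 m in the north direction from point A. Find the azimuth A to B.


az = atan2(-936, 1128) = -39.7 deg
adjusted to 0-360: 320.3 degrees

320.3 degrees


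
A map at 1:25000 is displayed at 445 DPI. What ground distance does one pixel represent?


pixel_cm = 2.54 / 445 ≈ 0.005708 cm
ground = pixel_cm * 25000 / 100 = 2.54 * 25000 / (445 * 100) = 63500 / 44500 ≈ 1.43 m

1.43 m


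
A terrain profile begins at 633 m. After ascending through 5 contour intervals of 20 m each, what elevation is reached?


elevation = 633 + 5 * 20 = 733 m

733 m


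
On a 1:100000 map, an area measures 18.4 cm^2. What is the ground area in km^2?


ground_area = 18.4 * (100000/100)^2 = 18400000.0 m^2 = 18.4 km^2

18.4 km^2


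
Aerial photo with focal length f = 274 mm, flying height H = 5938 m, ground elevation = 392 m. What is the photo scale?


scale = f / (H - h) = 274 mm / 5546 m = 274 / 5546000 = 1:20241

1:20241


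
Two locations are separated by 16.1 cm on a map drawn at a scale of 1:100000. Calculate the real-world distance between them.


ground = 16.1 cm * 100000 / 100 = 16100.0 m = 16.1 km

16.1 km


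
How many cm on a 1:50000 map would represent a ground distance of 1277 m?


map_cm = 1277 * 100 / 50000 = 2.554 cm ≈ 2.55 cm

2.55 cm


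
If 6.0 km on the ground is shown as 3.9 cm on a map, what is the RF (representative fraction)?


ground = 6.0 km = 600000 cm; RF denominator = ground / map = 600000 / 3.9 ≈ 153846; RF = 1:153846

1:153846


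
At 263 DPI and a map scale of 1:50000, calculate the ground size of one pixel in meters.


pixel_cm = 2.54 / 263 ≈ 0.009658 cm
ground = pixel_cm * 50000 / 100 = 2.54 * 50000 / (263 * 100) = 127000 / 26300 ≈ 4.83 m

4.83 m


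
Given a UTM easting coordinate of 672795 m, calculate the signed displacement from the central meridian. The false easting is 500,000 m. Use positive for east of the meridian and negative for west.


displacement = 672795 - 500000 = 172795 m

172795 m


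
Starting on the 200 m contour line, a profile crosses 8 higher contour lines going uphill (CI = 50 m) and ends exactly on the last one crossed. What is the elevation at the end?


elevation = 200 + 8 * 50 = 600 m

600 m


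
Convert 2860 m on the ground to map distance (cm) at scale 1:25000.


map_cm = 2860 * 100 / 25000 = 11.44 cm

11.44 cm


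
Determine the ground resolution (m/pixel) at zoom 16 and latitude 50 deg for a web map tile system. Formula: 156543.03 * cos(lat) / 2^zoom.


res = 156543.03 * cos(50) / 2^16 = 156543.03 * 0.64278761 / 65536 = 1.54 m/pixel

1.54 m/pixel


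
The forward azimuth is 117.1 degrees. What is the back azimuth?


back azimuth = (117.1 + 180) mod 360 = 297.1 degrees

297.1 degrees


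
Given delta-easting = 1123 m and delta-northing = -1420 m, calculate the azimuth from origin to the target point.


az = atan2(1123, -1420) = 141.7 deg
adjusted to 0-360: 141.7 degrees

141.7 degrees


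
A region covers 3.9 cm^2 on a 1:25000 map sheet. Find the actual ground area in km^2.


ground_area = 3.9 * (25000/100)^2 = 243750.0 m^2 = 0.24375 km^2 ≈ 0.244 km^2

0.244 km^2


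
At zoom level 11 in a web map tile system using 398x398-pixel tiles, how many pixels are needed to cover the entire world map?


tiles per axis = 2^11 = 2048
total tiles = 2048^2 = 4194304
pixels per axis = 2048 * 398 = 815104
total pixels = 815104^2 = 664394530816

664394530816 pixels


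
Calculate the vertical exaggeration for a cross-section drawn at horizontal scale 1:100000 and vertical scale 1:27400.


VE = horizontal_scale / vertical_scale = 100000 / 27400 ≈ 3.6

3.6x


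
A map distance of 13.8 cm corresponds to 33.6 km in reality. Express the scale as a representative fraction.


ground = 33.6 km = 3360000 cm; RF denominator = ground / map = 3360000 / 13.8 ≈ 243478; RF = 1:243478

1:243478


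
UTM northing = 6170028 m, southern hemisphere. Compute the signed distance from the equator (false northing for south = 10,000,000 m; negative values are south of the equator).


For southern: actual = 6170028 - 10000000 = -3829972 m

-3829972 m


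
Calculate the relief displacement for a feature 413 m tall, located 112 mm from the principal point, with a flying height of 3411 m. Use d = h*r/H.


d = h * r / H = 413 * 112 / 3411 = 13.56 mm

13.56 mm


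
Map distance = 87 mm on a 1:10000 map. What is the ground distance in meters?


ground = 87 mm * 10000 / 1000 = 870.0 m

870.0 m


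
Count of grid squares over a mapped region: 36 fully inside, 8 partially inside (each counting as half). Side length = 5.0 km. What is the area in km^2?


effective squares = 36 + 8 * 0.5 = 40.0
area = 40.0 * 25.0 = 1000.0 km^2

1000.0 km^2


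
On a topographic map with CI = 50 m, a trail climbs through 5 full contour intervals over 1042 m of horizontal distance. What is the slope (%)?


elevation change = 5 * 50 = 250 m
slope = 250 / 1042 * 100 = 24.0%

24.0%


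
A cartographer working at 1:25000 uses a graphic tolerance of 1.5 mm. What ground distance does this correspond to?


ground = 1.5 mm * 25000 / 1000 = 37.5 m

37.5 m


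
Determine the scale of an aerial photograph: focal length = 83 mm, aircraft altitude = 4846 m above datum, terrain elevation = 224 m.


scale = f / (H - h) = 83 mm / 4622 m = 83 / 4622000 = 1:55687

1:55687


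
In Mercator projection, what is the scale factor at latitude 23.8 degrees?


SF = 1 / cos(23.8) = 1 / 0.91496 = 1.093

1.093


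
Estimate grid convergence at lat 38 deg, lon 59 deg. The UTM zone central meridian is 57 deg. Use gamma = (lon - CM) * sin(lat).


gamma = (59 - 57) * sin(38) = 2 * 0.615661 = 1.231 degrees

1.231 degrees


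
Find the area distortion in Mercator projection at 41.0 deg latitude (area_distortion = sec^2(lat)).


area_distortion = 1/cos^2(41.0) = 1.756

1.756


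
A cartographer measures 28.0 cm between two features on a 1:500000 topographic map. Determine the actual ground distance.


ground = 28.0 cm * 500000 / 100 = 140000.0 m = 140.0 km

140.0 km


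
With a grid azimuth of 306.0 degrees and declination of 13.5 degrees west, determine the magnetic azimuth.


magnetic azimuth = grid azimuth - declination (east +ve)
mag_az = 306.0 - -13.5 = 319.5 degrees

319.5 degrees


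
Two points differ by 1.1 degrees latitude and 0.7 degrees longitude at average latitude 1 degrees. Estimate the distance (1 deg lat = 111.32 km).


dlat_km = 1.1 * 111.32 = 122.452
dlon_km = 0.7 * 111.32 * cos(1) ≈ 77.912
dist = sqrt(122.452^2 + 77.912^2) ≈ 145.1 km

145.1 km


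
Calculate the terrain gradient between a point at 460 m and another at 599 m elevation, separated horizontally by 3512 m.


gradient = (599 - 460) / 3512 = 139 / 3512 = 0.0396

0.0396


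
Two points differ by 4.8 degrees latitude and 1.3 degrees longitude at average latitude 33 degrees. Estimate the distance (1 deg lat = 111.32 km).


dlat_km = 4.8 * 111.32 = 534.336
dlon_km = 1.3 * 111.32 * cos(33) ≈ 121.369
dist = sqrt(534.336^2 + 121.369^2) ≈ 547.9 km

547.9 km


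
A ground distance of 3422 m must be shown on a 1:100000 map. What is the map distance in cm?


map_cm = 3422 * 100 / 100000 = 3.422 cm ≈ 3.42 cm

3.42 cm


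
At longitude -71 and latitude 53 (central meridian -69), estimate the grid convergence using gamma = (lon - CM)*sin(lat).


gamma = (-71 - -69) * sin(53) = -2 * 0.798636 = -1.597 degrees

-1.597 degrees


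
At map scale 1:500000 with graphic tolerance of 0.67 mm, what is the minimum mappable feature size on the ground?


ground = 0.67 mm * 500000 / 1000 = 335.0 m

335.0 m


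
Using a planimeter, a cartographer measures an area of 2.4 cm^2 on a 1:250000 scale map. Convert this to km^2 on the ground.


ground_area = 2.4 * (250000/100)^2 = 15000000.0 m^2 = 15.0 km^2

15.0 km^2


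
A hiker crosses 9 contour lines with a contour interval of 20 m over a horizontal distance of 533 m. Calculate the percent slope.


elevation change = 9 * 20 = 180 m
slope = 180 / 533 * 100 = 33.8%

33.8%


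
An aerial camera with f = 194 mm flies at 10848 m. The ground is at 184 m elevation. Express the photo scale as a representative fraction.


scale = f / (H - h) = 194 mm / 10664 m = 194 / 10664000 = 1:54969

1:54969


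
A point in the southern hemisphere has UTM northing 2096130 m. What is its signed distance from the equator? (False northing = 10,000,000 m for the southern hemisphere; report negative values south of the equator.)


For southern: actual = 2096130 - 10000000 = -7903870 m

-7903870 m


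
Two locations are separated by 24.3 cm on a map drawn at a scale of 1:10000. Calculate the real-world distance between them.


ground = 24.3 cm * 10000 / 100 = 2430.0 m = 2.43 km

2.43 km


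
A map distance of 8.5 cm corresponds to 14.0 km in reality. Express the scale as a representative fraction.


ground = 14.0 km = 1400000 cm; RF denominator = ground / map = 1400000 / 8.5 ≈ 164706; RF = 1:164706

1:164706


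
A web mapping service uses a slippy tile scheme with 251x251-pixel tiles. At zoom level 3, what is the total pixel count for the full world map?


tiles per axis = 2^3 = 8
total tiles = 8^2 = 64
pixels per axis = 8 * 251 = 2008
total pixels = 2008^2 = 4032064

4032064 pixels


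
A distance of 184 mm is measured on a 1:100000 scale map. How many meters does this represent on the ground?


ground = 184 mm * 100000 / 1000 = 18400.0 m

18400.0 m


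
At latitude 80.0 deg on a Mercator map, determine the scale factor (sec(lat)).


SF = 1 / cos(80.0) = 1 / 0.173648 = 5.759

5.759


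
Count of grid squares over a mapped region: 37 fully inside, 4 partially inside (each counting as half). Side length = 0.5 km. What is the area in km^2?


effective squares = 37 + 4 * 0.5 = 39.0
area = 39.0 * 0.25 = 9.75 km^2

9.75 km^2


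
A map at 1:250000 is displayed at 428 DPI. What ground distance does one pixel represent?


pixel_cm = 2.54 / 428 ≈ 0.005935 cm
ground = pixel_cm * 250000 / 100 = 2.54 * 250000 / (428 * 100) = 635000 / 42800 ≈ 14.84 m

14.84 m


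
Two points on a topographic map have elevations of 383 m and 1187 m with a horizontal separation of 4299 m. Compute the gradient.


gradient = (1187 - 383) / 4299 = 804 / 4299 = 0.187

0.187


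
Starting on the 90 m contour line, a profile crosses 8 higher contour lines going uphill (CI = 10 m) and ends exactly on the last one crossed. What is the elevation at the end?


elevation = 90 + 8 * 10 = 170 m

170 m


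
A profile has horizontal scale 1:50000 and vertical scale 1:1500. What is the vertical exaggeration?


VE = horizontal_scale / vertical_scale = 50000 / 1500 ≈ 33.3

33.3x


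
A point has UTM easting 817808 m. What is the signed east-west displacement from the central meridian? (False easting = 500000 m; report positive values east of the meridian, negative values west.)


displacement = 817808 - 500000 = 317808 m

317808 m


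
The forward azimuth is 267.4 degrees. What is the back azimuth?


back azimuth = (267.4 + 180) mod 360 = 87.4 degrees

87.4 degrees


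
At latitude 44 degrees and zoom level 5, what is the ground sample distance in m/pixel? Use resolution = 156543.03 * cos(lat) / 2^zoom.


res = 156543.03 * cos(44) / 2^5 = 156543.03 * 0.7193398 / 32 = 3518.99 m/pixel

3518.99 m/pixel


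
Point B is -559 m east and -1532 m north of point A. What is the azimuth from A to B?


az = atan2(-559, -1532) = -160.0 deg
adjusted to 0-360: 200.0 degrees

200.0 degrees


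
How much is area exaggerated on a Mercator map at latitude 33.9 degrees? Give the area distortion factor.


area_distortion = 1/cos^2(33.9) = 1.452

1.452


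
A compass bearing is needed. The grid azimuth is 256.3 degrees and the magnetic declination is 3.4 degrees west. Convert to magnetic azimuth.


magnetic azimuth = grid azimuth - declination (east +ve)
mag_az = 256.3 - -3.4 = 259.7 degrees

259.7 degrees


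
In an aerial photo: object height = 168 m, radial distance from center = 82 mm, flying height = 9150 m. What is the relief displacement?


d = h * r / H = 168 * 82 / 9150 = 1.51 mm

1.51 mm


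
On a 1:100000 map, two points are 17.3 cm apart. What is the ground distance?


ground = 17.3 cm * 100000 / 100 = 17300.0 m = 17.3 km

17.3 km


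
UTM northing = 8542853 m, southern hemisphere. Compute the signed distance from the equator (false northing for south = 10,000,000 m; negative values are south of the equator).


For southern: actual = 8542853 - 10000000 = -1457147 m

-1457147 m


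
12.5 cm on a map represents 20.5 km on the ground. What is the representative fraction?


ground = 20.5 km = 2050000 cm; RF denominator = ground / map = 2050000 / 12.5 = 164000; RF = 1:164000

1:164000


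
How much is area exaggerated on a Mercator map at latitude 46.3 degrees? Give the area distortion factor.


area_distortion = 1/cos^2(46.3) = 2.095

2.095


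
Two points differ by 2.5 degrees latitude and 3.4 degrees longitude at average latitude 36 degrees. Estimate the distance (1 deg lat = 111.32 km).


dlat_km = 2.5 * 111.32 = 278.3
dlon_km = 3.4 * 111.32 * cos(36) ≈ 306.203
dist = sqrt(278.3^2 + 306.203^2) ≈ 413.8 km

413.8 km


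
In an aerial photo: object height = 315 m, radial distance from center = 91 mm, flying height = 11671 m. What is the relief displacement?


d = h * r / H = 315 * 91 / 11671 = 2.46 mm

2.46 mm


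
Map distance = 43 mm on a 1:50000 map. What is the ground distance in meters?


ground = 43 mm * 50000 / 1000 = 2150.0 m

2150.0 m


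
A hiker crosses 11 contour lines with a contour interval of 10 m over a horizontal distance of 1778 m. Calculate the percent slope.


elevation change = 11 * 10 = 110 m
slope = 110 / 1778 * 100 = 6.2%

6.2%


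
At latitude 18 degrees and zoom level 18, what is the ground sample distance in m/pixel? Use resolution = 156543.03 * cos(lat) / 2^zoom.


res = 156543.03 * cos(18) / 2^18 = 156543.03 * 0.95105652 / 262144 = 0.57 m/pixel

0.57 m/pixel


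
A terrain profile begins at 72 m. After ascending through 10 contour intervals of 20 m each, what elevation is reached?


elevation = 72 + 10 * 20 = 272 m

272 m


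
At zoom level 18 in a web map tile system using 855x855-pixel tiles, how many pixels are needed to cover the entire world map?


tiles per axis = 2^18 = 262144
total tiles = 262144^2 = 68719476736
pixels per axis = 262144 * 855 = 224133120
total pixels = 224133120^2 = 50235655480934400

50235655480934400 pixels


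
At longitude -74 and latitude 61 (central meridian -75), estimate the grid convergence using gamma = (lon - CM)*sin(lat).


gamma = (-74 - -75) * sin(61) = 1 * 0.87462 = 0.875 degrees

0.875 degrees


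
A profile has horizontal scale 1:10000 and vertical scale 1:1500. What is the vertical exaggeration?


VE = horizontal_scale / vertical_scale = 10000 / 1500 ≈ 6.7

6.7x


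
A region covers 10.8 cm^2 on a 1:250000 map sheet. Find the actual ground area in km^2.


ground_area = 10.8 * (250000/100)^2 = 67500000.0 m^2 = 67.5 km^2

67.5 km^2


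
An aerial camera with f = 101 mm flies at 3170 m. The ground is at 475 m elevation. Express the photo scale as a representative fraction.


scale = f / (H - h) = 101 mm / 2695 m = 101 / 2695000 = 1:26683

1:26683


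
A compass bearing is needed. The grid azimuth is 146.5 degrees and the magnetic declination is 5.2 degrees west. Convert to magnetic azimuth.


magnetic azimuth = grid azimuth - declination (east +ve)
mag_az = 146.5 - -5.2 = 151.7 degrees

151.7 degrees


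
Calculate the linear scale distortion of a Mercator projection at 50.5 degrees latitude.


SF = 1 / cos(50.5) = 1 / 0.636078 = 1.572

1.572


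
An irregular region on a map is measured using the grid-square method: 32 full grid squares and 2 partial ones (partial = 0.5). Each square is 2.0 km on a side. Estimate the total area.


effective squares = 32 + 2 * 0.5 = 33.0
area = 33.0 * 4.0 = 132.0 km^2

132.0 km^2


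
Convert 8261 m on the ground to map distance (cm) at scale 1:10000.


map_cm = 8261 * 100 / 10000 = 82.61 cm

82.61 cm


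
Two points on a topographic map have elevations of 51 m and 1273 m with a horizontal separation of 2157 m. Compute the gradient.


gradient = (1273 - 51) / 2157 = 1222 / 2157 = 0.5665

0.5665


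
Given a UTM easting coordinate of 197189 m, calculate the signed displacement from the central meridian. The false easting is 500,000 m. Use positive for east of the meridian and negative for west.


displacement = 197189 - 500000 = -302811 m

-302811 m


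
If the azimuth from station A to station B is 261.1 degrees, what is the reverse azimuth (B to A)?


back azimuth = (261.1 + 180) mod 360 = 81.1 degrees

81.1 degrees


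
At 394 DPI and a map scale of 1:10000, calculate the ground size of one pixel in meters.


pixel_cm = 2.54 / 394 ≈ 0.006447 cm
ground = pixel_cm * 10000 / 100 = 2.54 * 10000 / (394 * 100) = 25400 / 39400 ≈ 0.64 m

0.64 m


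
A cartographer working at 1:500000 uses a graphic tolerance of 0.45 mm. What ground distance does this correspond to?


ground = 0.45 mm * 500000 / 1000 = 225.0 m

225.0 m


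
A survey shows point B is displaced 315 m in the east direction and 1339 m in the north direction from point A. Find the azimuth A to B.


az = atan2(315, 1339) = 13.2 deg
adjusted to 0-360: 13.2 degrees

13.2 degrees


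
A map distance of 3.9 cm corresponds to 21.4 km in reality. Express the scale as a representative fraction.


ground = 21.4 km = 2140000 cm; RF denominator = ground / map = 2140000 / 3.9 ≈ 548718; RF = 1:548718

1:548718


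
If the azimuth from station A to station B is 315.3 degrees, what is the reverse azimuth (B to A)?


back azimuth = (315.3 + 180) mod 360 = 135.3 degrees

135.3 degrees


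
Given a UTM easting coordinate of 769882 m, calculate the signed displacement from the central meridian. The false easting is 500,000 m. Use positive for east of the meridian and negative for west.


displacement = 769882 - 500000 = 269882 m

269882 m


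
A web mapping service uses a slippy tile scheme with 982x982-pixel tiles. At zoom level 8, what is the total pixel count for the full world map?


tiles per axis = 2^8 = 256
total tiles = 256^2 = 65536
pixels per axis = 256 * 982 = 251392
total pixels = 251392^2 = 63197937664

63197937664 pixels


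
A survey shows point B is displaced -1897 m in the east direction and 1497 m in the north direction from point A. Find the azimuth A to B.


az = atan2(-1897, 1497) = -51.7 deg
adjusted to 0-360: 308.3 degrees

308.3 degrees


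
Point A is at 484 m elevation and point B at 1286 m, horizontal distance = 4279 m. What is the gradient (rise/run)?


gradient = (1286 - 484) / 4279 = 802 / 4279 = 0.1874

0.1874


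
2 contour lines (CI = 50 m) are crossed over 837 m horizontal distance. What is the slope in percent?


elevation change = 2 * 50 = 100 m
slope = 100 / 837 * 100 = 11.9%

11.9%


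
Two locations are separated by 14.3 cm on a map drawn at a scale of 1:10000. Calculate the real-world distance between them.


ground = 14.3 cm * 10000 / 100 = 1430.0 m = 1.43 km

1.43 km


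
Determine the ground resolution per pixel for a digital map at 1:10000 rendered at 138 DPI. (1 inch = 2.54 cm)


pixel_cm = 2.54 / 138 ≈ 0.018406 cm
ground = pixel_cm * 10000 / 100 = 2.54 * 10000 / (138 * 100) = 25400 / 13800 ≈ 1.84 m

1.84 m


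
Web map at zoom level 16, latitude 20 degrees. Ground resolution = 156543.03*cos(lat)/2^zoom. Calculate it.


res = 156543.03 * cos(20) / 2^16 = 156543.03 * 0.93969262 / 65536 = 2.24 m/pixel

2.24 m/pixel


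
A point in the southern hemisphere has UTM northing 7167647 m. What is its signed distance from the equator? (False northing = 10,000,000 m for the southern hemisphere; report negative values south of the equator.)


For southern: actual = 7167647 - 10000000 = -2832353 m

-2832353 m


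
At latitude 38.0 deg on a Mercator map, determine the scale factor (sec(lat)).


SF = 1 / cos(38.0) = 1 / 0.788011 = 1.269

1.269


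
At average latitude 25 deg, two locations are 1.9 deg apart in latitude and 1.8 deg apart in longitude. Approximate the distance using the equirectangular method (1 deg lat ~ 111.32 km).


dlat_km = 1.9 * 111.32 = 211.508
dlon_km = 1.8 * 111.32 * cos(25) ≈ 181.602
dist = sqrt(211.508^2 + 181.602^2) ≈ 278.8 km

278.8 km


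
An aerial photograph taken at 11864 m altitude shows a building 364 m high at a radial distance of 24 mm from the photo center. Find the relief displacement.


d = h * r / H = 364 * 24 / 11864 = 0.74 mm

0.74 mm


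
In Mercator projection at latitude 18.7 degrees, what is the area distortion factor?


area_distortion = 1/cos^2(18.7) = 1.115

1.115


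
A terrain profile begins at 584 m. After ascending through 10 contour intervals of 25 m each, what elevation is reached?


elevation = 584 + 10 * 25 = 834 m

834 m


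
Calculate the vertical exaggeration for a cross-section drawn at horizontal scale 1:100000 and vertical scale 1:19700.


VE = horizontal_scale / vertical_scale = 100000 / 19700 ≈ 5.1

5.1x


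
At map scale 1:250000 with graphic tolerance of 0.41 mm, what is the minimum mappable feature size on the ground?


ground = 0.41 mm * 250000 / 1000 = 102.5 m

102.5 m


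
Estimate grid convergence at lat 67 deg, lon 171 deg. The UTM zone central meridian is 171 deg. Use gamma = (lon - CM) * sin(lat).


gamma = (171 - 171) * sin(67) = 0 * 0.920505 = 0.0 degrees

0.0 degrees


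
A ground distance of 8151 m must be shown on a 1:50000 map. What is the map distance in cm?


map_cm = 8151 * 100 / 50000 = 16.302 cm ≈ 16.3 cm

16.3 cm


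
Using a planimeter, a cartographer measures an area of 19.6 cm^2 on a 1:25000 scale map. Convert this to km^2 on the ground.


ground_area = 19.6 * (25000/100)^2 = 1225000.0 m^2 = 1.225 km^2

1.225 km^2


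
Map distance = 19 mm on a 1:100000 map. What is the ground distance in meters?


ground = 19 mm * 100000 / 1000 = 1900.0 m

1900.0 m


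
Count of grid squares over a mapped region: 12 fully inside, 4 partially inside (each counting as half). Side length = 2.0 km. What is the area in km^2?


effective squares = 12 + 4 * 0.5 = 14.0
area = 14.0 * 4.0 = 56.0 km^2

56.0 km^2


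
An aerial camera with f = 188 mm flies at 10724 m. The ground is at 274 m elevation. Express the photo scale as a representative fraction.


scale = f / (H - h) = 188 mm / 10450 m = 188 / 10450000 = 1:55585

1:55585


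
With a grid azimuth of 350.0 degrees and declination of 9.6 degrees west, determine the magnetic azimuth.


magnetic azimuth = grid azimuth - declination (east +ve)
mag_az = 350.0 - -9.6 = 359.6 degrees

359.6 degrees


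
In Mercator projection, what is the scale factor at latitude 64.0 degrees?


SF = 1 / cos(64.0) = 1 / 0.438371 = 2.281

2.281


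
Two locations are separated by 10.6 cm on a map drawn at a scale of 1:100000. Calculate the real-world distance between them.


ground = 10.6 cm * 100000 / 100 = 10600.0 m = 10.6 km

10.6 km


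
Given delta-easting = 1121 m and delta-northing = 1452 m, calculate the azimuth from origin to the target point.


az = atan2(1121, 1452) = 37.7 deg
adjusted to 0-360: 37.7 degrees

37.7 degrees


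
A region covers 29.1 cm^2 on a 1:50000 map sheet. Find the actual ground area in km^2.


ground_area = 29.1 * (50000/100)^2 = 7275000.0 m^2 = 7.275 km^2

7.275 km^2


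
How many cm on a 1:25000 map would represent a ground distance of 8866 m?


map_cm = 8866 * 100 / 25000 = 35.464 cm ≈ 35.46 cm

35.46 cm


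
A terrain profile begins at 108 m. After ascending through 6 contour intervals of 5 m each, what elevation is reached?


elevation = 108 + 6 * 5 = 138 m

138 m


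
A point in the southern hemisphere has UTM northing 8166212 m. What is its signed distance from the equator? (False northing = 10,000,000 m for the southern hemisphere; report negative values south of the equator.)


For southern: actual = 8166212 - 10000000 = -1833788 m

-1833788 m


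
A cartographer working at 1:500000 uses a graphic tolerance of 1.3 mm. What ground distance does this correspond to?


ground = 1.3 mm * 500000 / 1000 = 650.0 m

650.0 m


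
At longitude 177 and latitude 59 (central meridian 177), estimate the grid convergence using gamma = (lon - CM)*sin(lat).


gamma = (177 - 177) * sin(59) = 0 * 0.857167 = 0.0 degrees

0.0 degrees


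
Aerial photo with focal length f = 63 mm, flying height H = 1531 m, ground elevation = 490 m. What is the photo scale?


scale = f / (H - h) = 63 mm / 1041 m = 63 / 1041000 = 1:16524

1:16524


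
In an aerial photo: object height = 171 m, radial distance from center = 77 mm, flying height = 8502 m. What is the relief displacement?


d = h * r / H = 171 * 77 / 8502 = 1.55 mm

1.55 mm


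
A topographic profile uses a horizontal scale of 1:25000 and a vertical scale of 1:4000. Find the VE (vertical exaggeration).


VE = horizontal_scale / vertical_scale = 25000 / 4000 = 6.25

6.25x


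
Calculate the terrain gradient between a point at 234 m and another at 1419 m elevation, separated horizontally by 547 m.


gradient = (1419 - 234) / 547 = 1185 / 547 = 2.1664

2.1664


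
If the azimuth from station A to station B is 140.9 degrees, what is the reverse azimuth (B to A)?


back azimuth = (140.9 + 180) mod 360 = 320.9 degrees

320.9 degrees


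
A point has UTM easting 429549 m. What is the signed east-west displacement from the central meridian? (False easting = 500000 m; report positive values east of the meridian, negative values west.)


displacement = 429549 - 500000 = -70451 m

-70451 m


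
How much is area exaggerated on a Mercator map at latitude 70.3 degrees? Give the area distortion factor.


area_distortion = 1/cos^2(70.3) = 8.8

8.8


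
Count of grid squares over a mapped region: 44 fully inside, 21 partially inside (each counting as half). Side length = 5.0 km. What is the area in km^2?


effective squares = 44 + 21 * 0.5 = 54.5
area = 54.5 * 25.0 = 1362.5 km^2

1362.5 km^2


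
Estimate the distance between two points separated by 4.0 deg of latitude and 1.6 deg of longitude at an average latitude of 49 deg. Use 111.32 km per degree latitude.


dlat_km = 4.0 * 111.32 = 445.28
dlon_km = 1.6 * 111.32 * cos(49) ≈ 116.852
dist = sqrt(445.28^2 + 116.852^2) ≈ 460.4 km

460.4 km


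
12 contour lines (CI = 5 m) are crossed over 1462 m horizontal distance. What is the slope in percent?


elevation change = 12 * 5 = 60 m
slope = 60 / 1462 * 100 = 4.1%

4.1%


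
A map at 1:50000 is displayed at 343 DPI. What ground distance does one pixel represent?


pixel_cm = 2.54 / 343 ≈ 0.007405 cm
ground = pixel_cm * 50000 / 100 = 2.54 * 50000 / (343 * 100) = 127000 / 34300 ≈ 3.7 m

3.7 m


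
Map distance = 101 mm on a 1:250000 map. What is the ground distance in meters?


ground = 101 mm * 250000 / 1000 = 25250.0 m

25250.0 m


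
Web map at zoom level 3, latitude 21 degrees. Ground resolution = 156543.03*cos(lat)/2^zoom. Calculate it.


res = 156543.03 * cos(21) / 2^3 = 156543.03 * 0.93358043 / 8 = 18268.19 m/pixel

18268.19 m/pixel


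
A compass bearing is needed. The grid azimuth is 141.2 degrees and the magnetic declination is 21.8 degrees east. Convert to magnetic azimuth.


magnetic azimuth = grid azimuth - declination (east +ve)
mag_az = 141.2 - 21.8 = 119.4 degrees

119.4 degrees


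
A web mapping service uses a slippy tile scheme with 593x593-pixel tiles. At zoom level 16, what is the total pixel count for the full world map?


tiles per axis = 2^16 = 65536
total tiles = 65536^2 = 4294967296
pixels per axis = 65536 * 593 = 38862848
total pixels = 38862848^2 = 1510320954671104

1510320954671104 pixels


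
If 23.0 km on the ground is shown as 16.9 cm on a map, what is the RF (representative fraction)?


ground = 23.0 km = 2300000 cm; RF denominator = ground / map = 2300000 / 16.9 ≈ 136095; RF = 1:136095

1:136095


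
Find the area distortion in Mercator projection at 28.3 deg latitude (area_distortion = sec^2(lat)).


area_distortion = 1/cos^2(28.3) = 1.29

1.29


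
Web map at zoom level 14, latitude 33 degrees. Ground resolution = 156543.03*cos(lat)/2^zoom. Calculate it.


res = 156543.03 * cos(33) / 2^14 = 156543.03 * 0.83867057 / 16384 = 8.01 m/pixel

8.01 m/pixel


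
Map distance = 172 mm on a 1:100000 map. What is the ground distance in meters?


ground = 172 mm * 100000 / 1000 = 17200.0 m

17200.0 m


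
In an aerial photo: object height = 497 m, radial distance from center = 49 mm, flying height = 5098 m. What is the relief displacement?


d = h * r / H = 497 * 49 / 5098 = 4.78 mm

4.78 mm


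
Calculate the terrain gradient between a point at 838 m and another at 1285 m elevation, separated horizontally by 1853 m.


gradient = (1285 - 838) / 1853 = 447 / 1853 = 0.2412

0.2412


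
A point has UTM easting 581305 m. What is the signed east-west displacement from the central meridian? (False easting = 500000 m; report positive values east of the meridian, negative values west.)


displacement = 581305 - 500000 = 81305 m

81305 m


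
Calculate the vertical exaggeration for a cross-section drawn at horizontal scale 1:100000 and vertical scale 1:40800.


VE = horizontal_scale / vertical_scale = 100000 / 40800 ≈ 2.5

2.5x


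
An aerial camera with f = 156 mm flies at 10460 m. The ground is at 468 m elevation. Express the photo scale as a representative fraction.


scale = f / (H - h) = 156 mm / 9992 m = 156 / 9992000 = 1:64051

1:64051


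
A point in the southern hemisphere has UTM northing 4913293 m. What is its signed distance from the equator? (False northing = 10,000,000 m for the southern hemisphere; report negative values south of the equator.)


For southern: actual = 4913293 - 10000000 = -5086707 m

-5086707 m


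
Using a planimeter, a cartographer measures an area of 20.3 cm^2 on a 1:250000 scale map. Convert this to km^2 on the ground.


ground_area = 20.3 * (250000/100)^2 = 126875000.0 m^2 = 126.875 km^2

126.875 km^2


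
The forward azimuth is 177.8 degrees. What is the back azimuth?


back azimuth = (177.8 + 180) mod 360 = 357.8 degrees

357.8 degrees


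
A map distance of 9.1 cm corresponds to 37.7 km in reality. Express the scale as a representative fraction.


ground = 37.7 km = 3770000 cm; RF denominator = ground / map = 3770000 / 9.1 ≈ 414286; RF = 1:414286

1:414286


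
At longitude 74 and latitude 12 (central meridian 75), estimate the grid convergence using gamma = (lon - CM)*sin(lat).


gamma = (74 - 75) * sin(12) = -1 * 0.207912 = -0.208 degrees

-0.208 degrees


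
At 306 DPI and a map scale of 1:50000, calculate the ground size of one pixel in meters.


pixel_cm = 2.54 / 306 ≈ 0.008301 cm
ground = pixel_cm * 50000 / 100 = 2.54 * 50000 / (306 * 100) = 127000 / 30600 ≈ 4.15 m

4.15 m


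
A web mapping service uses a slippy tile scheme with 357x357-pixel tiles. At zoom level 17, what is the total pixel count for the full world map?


tiles per axis = 2^17 = 131072
total tiles = 131072^2 = 17179869184
pixels per axis = 131072 * 357 = 46792704
total pixels = 46792704^2 = 2189557147631616

2189557147631616 pixels


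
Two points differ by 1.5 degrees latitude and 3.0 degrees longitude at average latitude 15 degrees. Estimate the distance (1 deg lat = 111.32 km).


dlat_km = 1.5 * 111.32 = 166.98
dlon_km = 3.0 * 111.32 * cos(15) ≈ 322.581
dist = sqrt(166.98^2 + 322.581^2) ≈ 363.2 km

363.2 km


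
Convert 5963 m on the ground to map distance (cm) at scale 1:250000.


map_cm = 5963 * 100 / 250000 = 2.3852 cm ≈ 2.39 cm

2.39 cm


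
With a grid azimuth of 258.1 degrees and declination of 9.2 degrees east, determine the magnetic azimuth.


magnetic azimuth = grid azimuth - declination (east +ve)
mag_az = 258.1 - 9.2 = 248.9 degrees

248.9 degrees
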